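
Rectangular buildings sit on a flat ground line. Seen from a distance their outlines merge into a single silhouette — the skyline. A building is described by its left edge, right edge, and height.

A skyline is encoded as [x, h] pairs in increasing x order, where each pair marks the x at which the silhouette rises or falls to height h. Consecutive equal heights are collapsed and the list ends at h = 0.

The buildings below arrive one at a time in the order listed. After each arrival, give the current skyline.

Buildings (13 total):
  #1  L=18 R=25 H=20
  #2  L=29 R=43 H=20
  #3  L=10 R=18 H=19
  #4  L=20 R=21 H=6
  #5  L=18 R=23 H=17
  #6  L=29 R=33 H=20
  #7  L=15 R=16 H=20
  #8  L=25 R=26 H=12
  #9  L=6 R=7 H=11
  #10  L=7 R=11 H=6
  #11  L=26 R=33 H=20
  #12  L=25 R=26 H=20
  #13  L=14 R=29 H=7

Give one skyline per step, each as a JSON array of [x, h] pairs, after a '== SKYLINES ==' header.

== SKYLINES ==
[[18,20],[25,0]]
[[18,20],[25,0],[29,20],[43,0]]
[[10,19],[18,20],[25,0],[29,20],[43,0]]
[[10,19],[18,20],[25,0],[29,20],[43,0]]
[[10,19],[18,20],[25,0],[29,20],[43,0]]
[[10,19],[18,20],[25,0],[29,20],[43,0]]
[[10,19],[15,20],[16,19],[18,20],[25,0],[29,20],[43,0]]
[[10,19],[15,20],[16,19],[18,20],[25,12],[26,0],[29,20],[43,0]]
[[6,11],[7,0],[10,19],[15,20],[16,19],[18,20],[25,12],[26,0],[29,20],[43,0]]
[[6,11],[7,6],[10,19],[15,20],[16,19],[18,20],[25,12],[26,0],[29,20],[43,0]]
[[6,11],[7,6],[10,19],[15,20],[16,19],[18,20],[25,12],[26,20],[43,0]]
[[6,11],[7,6],[10,19],[15,20],[16,19],[18,20],[43,0]]
[[6,11],[7,6],[10,19],[15,20],[16,19],[18,20],[43,0]]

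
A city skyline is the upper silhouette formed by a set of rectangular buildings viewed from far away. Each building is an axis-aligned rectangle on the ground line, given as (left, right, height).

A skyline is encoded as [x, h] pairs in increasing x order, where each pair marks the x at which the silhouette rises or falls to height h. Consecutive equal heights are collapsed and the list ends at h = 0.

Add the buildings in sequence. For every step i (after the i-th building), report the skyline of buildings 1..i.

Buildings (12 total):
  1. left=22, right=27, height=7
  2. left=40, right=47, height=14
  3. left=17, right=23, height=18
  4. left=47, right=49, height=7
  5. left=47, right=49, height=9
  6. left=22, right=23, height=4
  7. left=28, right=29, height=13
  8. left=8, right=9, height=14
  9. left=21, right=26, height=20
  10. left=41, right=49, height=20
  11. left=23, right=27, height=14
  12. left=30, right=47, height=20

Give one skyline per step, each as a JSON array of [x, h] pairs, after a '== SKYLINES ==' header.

== SKYLINES ==
[[22,7],[27,0]]
[[22,7],[27,0],[40,14],[47,0]]
[[17,18],[23,7],[27,0],[40,14],[47,0]]
[[17,18],[23,7],[27,0],[40,14],[47,7],[49,0]]
[[17,18],[23,7],[27,0],[40,14],[47,9],[49,0]]
[[17,18],[23,7],[27,0],[40,14],[47,9],[49,0]]
[[17,18],[23,7],[27,0],[28,13],[29,0],[40,14],[47,9],[49,0]]
[[8,14],[9,0],[17,18],[23,7],[27,0],[28,13],[29,0],[40,14],[47,9],[49,0]]
[[8,14],[9,0],[17,18],[21,20],[26,7],[27,0],[28,13],[29,0],[40,14],[47,9],[49,0]]
[[8,14],[9,0],[17,18],[21,20],[26,7],[27,0],[28,13],[29,0],[40,14],[41,20],[49,0]]
[[8,14],[9,0],[17,18],[21,20],[26,14],[27,0],[28,13],[29,0],[40,14],[41,20],[49,0]]
[[8,14],[9,0],[17,18],[21,20],[26,14],[27,0],[28,13],[29,0],[30,20],[49,0]]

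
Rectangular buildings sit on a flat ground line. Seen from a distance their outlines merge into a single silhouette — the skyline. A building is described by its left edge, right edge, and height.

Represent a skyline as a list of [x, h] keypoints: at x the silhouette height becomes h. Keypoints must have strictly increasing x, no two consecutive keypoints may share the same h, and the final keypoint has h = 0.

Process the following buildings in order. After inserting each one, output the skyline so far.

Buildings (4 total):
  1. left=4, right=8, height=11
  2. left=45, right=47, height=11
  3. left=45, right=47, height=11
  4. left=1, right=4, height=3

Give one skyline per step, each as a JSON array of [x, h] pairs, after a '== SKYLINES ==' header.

== SKYLINES ==
[[4,11],[8,0]]
[[4,11],[8,0],[45,11],[47,0]]
[[4,11],[8,0],[45,11],[47,0]]
[[1,3],[4,11],[8,0],[45,11],[47,0]]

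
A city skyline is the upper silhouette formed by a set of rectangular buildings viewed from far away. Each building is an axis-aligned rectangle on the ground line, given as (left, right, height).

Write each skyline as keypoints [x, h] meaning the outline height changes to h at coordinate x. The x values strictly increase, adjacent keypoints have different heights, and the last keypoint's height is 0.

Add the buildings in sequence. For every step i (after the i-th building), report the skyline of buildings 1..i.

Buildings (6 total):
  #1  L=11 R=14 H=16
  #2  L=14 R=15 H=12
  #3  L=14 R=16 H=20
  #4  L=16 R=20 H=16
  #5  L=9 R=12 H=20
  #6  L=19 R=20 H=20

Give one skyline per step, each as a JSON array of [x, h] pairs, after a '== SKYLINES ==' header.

== SKYLINES ==
[[11,16],[14,0]]
[[11,16],[14,12],[15,0]]
[[11,16],[14,20],[16,0]]
[[11,16],[14,20],[16,16],[20,0]]
[[9,20],[12,16],[14,20],[16,16],[20,0]]
[[9,20],[12,16],[14,20],[16,16],[19,20],[20,0]]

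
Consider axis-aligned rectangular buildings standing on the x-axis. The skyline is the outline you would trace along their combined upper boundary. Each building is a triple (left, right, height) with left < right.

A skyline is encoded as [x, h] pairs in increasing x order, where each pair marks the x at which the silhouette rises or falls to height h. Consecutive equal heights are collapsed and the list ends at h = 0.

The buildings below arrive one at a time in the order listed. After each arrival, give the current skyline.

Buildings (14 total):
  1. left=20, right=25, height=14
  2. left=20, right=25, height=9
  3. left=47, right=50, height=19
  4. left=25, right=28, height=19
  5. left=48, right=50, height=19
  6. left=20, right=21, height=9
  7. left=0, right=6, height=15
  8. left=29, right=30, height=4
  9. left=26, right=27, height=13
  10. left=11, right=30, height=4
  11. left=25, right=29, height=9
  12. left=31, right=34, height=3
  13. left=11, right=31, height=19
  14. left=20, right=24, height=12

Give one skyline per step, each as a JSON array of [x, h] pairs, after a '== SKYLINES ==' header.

== SKYLINES ==
[[20,14],[25,0]]
[[20,14],[25,0]]
[[20,14],[25,0],[47,19],[50,0]]
[[20,14],[25,19],[28,0],[47,19],[50,0]]
[[20,14],[25,19],[28,0],[47,19],[50,0]]
[[20,14],[25,19],[28,0],[47,19],[50,0]]
[[0,15],[6,0],[20,14],[25,19],[28,0],[47,19],[50,0]]
[[0,15],[6,0],[20,14],[25,19],[28,0],[29,4],[30,0],[47,19],[50,0]]
[[0,15],[6,0],[20,14],[25,19],[28,0],[29,4],[30,0],[47,19],[50,0]]
[[0,15],[6,0],[11,4],[20,14],[25,19],[28,4],[30,0],[47,19],[50,0]]
[[0,15],[6,0],[11,4],[20,14],[25,19],[28,9],[29,4],[30,0],[47,19],[50,0]]
[[0,15],[6,0],[11,4],[20,14],[25,19],[28,9],[29,4],[30,0],[31,3],[34,0],[47,19],[50,0]]
[[0,15],[6,0],[11,19],[31,3],[34,0],[47,19],[50,0]]
[[0,15],[6,0],[11,19],[31,3],[34,0],[47,19],[50,0]]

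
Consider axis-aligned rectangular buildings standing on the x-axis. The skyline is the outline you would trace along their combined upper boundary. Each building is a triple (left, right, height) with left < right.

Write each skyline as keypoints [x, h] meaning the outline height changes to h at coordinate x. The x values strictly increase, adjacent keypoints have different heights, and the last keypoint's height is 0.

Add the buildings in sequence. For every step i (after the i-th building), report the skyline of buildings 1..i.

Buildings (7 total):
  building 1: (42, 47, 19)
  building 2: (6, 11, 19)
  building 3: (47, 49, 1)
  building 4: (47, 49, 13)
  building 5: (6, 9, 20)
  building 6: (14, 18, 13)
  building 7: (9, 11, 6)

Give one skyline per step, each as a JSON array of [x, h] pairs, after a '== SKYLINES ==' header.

== SKYLINES ==
[[42,19],[47,0]]
[[6,19],[11,0],[42,19],[47,0]]
[[6,19],[11,0],[42,19],[47,1],[49,0]]
[[6,19],[11,0],[42,19],[47,13],[49,0]]
[[6,20],[9,19],[11,0],[42,19],[47,13],[49,0]]
[[6,20],[9,19],[11,0],[14,13],[18,0],[42,19],[47,13],[49,0]]
[[6,20],[9,19],[11,0],[14,13],[18,0],[42,19],[47,13],[49,0]]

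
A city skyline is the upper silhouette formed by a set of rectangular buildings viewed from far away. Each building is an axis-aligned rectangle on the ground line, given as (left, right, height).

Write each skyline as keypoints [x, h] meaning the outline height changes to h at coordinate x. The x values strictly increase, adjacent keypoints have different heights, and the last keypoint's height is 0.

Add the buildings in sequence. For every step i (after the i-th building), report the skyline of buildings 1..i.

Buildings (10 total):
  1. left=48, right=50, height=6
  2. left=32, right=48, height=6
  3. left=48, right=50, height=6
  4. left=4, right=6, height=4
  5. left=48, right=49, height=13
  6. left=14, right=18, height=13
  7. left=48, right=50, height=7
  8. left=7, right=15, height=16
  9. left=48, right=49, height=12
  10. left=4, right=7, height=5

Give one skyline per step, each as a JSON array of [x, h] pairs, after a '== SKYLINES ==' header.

== SKYLINES ==
[[48,6],[50,0]]
[[32,6],[50,0]]
[[32,6],[50,0]]
[[4,4],[6,0],[32,6],[50,0]]
[[4,4],[6,0],[32,6],[48,13],[49,6],[50,0]]
[[4,4],[6,0],[14,13],[18,0],[32,6],[48,13],[49,6],[50,0]]
[[4,4],[6,0],[14,13],[18,0],[32,6],[48,13],[49,7],[50,0]]
[[4,4],[6,0],[7,16],[15,13],[18,0],[32,6],[48,13],[49,7],[50,0]]
[[4,4],[6,0],[7,16],[15,13],[18,0],[32,6],[48,13],[49,7],[50,0]]
[[4,5],[7,16],[15,13],[18,0],[32,6],[48,13],[49,7],[50,0]]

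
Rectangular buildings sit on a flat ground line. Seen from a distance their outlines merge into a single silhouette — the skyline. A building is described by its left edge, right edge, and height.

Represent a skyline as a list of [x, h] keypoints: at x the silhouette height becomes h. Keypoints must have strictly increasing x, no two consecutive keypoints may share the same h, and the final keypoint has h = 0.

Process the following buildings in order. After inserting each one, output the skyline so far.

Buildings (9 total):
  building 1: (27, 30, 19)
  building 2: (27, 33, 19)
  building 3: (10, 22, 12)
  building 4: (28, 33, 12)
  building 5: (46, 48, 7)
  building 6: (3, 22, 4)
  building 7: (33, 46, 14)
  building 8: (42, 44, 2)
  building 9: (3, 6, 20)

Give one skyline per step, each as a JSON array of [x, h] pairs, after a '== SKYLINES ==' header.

== SKYLINES ==
[[27,19],[30,0]]
[[27,19],[33,0]]
[[10,12],[22,0],[27,19],[33,0]]
[[10,12],[22,0],[27,19],[33,0]]
[[10,12],[22,0],[27,19],[33,0],[46,7],[48,0]]
[[3,4],[10,12],[22,0],[27,19],[33,0],[46,7],[48,0]]
[[3,4],[10,12],[22,0],[27,19],[33,14],[46,7],[48,0]]
[[3,4],[10,12],[22,0],[27,19],[33,14],[46,7],[48,0]]
[[3,20],[6,4],[10,12],[22,0],[27,19],[33,14],[46,7],[48,0]]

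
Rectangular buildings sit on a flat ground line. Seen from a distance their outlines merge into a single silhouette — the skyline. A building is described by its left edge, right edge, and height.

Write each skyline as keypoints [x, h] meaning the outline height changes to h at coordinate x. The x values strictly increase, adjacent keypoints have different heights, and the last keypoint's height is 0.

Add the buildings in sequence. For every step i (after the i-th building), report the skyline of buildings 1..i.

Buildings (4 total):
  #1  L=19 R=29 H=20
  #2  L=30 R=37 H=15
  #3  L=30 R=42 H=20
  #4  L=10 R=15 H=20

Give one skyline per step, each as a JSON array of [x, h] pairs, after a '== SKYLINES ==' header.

== SKYLINES ==
[[19,20],[29,0]]
[[19,20],[29,0],[30,15],[37,0]]
[[19,20],[29,0],[30,20],[42,0]]
[[10,20],[15,0],[19,20],[29,0],[30,20],[42,0]]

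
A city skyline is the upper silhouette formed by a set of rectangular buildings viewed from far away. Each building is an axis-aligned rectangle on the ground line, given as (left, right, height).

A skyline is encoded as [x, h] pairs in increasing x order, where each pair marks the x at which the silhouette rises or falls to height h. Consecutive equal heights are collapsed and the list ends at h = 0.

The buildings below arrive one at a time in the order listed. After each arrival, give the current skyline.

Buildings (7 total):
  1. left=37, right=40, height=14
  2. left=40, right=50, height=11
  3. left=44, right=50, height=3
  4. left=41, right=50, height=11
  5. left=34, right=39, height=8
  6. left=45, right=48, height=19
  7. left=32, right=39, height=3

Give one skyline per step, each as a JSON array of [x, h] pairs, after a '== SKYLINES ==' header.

== SKYLINES ==
[[37,14],[40,0]]
[[37,14],[40,11],[50,0]]
[[37,14],[40,11],[50,0]]
[[37,14],[40,11],[50,0]]
[[34,8],[37,14],[40,11],[50,0]]
[[34,8],[37,14],[40,11],[45,19],[48,11],[50,0]]
[[32,3],[34,8],[37,14],[40,11],[45,19],[48,11],[50,0]]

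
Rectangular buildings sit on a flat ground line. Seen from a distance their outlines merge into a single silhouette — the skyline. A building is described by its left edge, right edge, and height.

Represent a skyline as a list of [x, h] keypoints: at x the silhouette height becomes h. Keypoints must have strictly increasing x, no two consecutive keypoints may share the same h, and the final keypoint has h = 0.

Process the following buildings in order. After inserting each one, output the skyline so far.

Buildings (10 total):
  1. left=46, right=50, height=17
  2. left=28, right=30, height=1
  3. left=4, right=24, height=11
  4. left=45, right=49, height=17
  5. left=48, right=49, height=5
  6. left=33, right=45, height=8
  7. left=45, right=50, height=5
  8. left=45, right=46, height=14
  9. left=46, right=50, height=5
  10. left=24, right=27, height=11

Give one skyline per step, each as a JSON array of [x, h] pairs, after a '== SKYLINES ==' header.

== SKYLINES ==
[[46,17],[50,0]]
[[28,1],[30,0],[46,17],[50,0]]
[[4,11],[24,0],[28,1],[30,0],[46,17],[50,0]]
[[4,11],[24,0],[28,1],[30,0],[45,17],[50,0]]
[[4,11],[24,0],[28,1],[30,0],[45,17],[50,0]]
[[4,11],[24,0],[28,1],[30,0],[33,8],[45,17],[50,0]]
[[4,11],[24,0],[28,1],[30,0],[33,8],[45,17],[50,0]]
[[4,11],[24,0],[28,1],[30,0],[33,8],[45,17],[50,0]]
[[4,11],[24,0],[28,1],[30,0],[33,8],[45,17],[50,0]]
[[4,11],[27,0],[28,1],[30,0],[33,8],[45,17],[50,0]]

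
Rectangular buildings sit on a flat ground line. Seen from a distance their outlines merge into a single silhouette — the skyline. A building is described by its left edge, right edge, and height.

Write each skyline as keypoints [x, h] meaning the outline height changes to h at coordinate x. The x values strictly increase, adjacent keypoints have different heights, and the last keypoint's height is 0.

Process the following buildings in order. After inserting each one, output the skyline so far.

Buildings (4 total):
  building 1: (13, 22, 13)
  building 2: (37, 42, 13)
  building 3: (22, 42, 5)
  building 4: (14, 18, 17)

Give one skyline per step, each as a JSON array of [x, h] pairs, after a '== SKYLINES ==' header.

== SKYLINES ==
[[13,13],[22,0]]
[[13,13],[22,0],[37,13],[42,0]]
[[13,13],[22,5],[37,13],[42,0]]
[[13,13],[14,17],[18,13],[22,5],[37,13],[42,0]]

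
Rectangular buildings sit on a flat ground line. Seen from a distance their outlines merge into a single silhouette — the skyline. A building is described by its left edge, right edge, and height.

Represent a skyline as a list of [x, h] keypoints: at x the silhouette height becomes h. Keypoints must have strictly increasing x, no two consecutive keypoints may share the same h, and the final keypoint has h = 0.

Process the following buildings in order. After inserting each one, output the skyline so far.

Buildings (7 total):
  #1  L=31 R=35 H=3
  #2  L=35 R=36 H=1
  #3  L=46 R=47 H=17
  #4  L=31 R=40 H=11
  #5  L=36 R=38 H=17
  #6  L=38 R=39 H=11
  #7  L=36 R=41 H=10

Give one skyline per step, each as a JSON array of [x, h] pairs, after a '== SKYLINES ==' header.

== SKYLINES ==
[[31,3],[35,0]]
[[31,3],[35,1],[36,0]]
[[31,3],[35,1],[36,0],[46,17],[47,0]]
[[31,11],[40,0],[46,17],[47,0]]
[[31,11],[36,17],[38,11],[40,0],[46,17],[47,0]]
[[31,11],[36,17],[38,11],[40,0],[46,17],[47,0]]
[[31,11],[36,17],[38,11],[40,10],[41,0],[46,17],[47,0]]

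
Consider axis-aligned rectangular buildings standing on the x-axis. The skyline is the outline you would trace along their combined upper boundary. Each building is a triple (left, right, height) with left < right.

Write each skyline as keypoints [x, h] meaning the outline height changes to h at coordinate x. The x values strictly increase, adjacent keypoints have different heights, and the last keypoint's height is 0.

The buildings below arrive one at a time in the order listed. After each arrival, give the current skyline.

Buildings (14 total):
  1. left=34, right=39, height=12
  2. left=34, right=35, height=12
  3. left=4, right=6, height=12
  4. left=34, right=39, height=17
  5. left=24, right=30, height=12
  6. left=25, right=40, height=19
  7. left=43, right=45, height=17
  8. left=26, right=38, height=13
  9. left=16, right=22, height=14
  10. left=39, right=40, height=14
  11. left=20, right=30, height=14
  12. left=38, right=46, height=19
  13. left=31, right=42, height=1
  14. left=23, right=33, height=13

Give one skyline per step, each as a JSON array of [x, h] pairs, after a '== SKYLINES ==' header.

== SKYLINES ==
[[34,12],[39,0]]
[[34,12],[39,0]]
[[4,12],[6,0],[34,12],[39,0]]
[[4,12],[6,0],[34,17],[39,0]]
[[4,12],[6,0],[24,12],[30,0],[34,17],[39,0]]
[[4,12],[6,0],[24,12],[25,19],[40,0]]
[[4,12],[6,0],[24,12],[25,19],[40,0],[43,17],[45,0]]
[[4,12],[6,0],[24,12],[25,19],[40,0],[43,17],[45,0]]
[[4,12],[6,0],[16,14],[22,0],[24,12],[25,19],[40,0],[43,17],[45,0]]
[[4,12],[6,0],[16,14],[22,0],[24,12],[25,19],[40,0],[43,17],[45,0]]
[[4,12],[6,0],[16,14],[25,19],[40,0],[43,17],[45,0]]
[[4,12],[6,0],[16,14],[25,19],[46,0]]
[[4,12],[6,0],[16,14],[25,19],[46,0]]
[[4,12],[6,0],[16,14],[25,19],[46,0]]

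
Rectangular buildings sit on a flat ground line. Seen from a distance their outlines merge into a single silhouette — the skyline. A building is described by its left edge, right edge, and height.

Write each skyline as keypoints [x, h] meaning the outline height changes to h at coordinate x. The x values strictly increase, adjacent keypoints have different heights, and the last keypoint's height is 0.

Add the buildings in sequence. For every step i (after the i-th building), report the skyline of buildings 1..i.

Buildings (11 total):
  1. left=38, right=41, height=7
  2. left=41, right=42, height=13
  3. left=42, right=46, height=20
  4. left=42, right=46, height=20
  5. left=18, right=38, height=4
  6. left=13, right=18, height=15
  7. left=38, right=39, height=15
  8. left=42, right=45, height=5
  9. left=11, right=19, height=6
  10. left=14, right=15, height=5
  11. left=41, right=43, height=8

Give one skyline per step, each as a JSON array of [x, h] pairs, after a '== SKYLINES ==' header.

== SKYLINES ==
[[38,7],[41,0]]
[[38,7],[41,13],[42,0]]
[[38,7],[41,13],[42,20],[46,0]]
[[38,7],[41,13],[42,20],[46,0]]
[[18,4],[38,7],[41,13],[42,20],[46,0]]
[[13,15],[18,4],[38,7],[41,13],[42,20],[46,0]]
[[13,15],[18,4],[38,15],[39,7],[41,13],[42,20],[46,0]]
[[13,15],[18,4],[38,15],[39,7],[41,13],[42,20],[46,0]]
[[11,6],[13,15],[18,6],[19,4],[38,15],[39,7],[41,13],[42,20],[46,0]]
[[11,6],[13,15],[18,6],[19,4],[38,15],[39,7],[41,13],[42,20],[46,0]]
[[11,6],[13,15],[18,6],[19,4],[38,15],[39,7],[41,13],[42,20],[46,0]]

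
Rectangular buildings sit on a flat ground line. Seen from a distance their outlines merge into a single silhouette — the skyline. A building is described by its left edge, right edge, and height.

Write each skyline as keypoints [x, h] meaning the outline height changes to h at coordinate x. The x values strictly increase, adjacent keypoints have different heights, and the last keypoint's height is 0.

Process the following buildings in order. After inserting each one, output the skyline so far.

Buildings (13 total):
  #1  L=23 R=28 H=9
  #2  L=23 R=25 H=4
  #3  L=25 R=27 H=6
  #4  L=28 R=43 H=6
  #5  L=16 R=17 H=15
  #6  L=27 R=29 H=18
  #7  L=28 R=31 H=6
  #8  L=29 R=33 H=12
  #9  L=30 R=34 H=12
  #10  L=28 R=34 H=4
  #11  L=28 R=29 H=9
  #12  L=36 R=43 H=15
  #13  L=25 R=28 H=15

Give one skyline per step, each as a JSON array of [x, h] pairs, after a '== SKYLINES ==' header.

== SKYLINES ==
[[23,9],[28,0]]
[[23,9],[28,0]]
[[23,9],[28,0]]
[[23,9],[28,6],[43,0]]
[[16,15],[17,0],[23,9],[28,6],[43,0]]
[[16,15],[17,0],[23,9],[27,18],[29,6],[43,0]]
[[16,15],[17,0],[23,9],[27,18],[29,6],[43,0]]
[[16,15],[17,0],[23,9],[27,18],[29,12],[33,6],[43,0]]
[[16,15],[17,0],[23,9],[27,18],[29,12],[34,6],[43,0]]
[[16,15],[17,0],[23,9],[27,18],[29,12],[34,6],[43,0]]
[[16,15],[17,0],[23,9],[27,18],[29,12],[34,6],[43,0]]
[[16,15],[17,0],[23,9],[27,18],[29,12],[34,6],[36,15],[43,0]]
[[16,15],[17,0],[23,9],[25,15],[27,18],[29,12],[34,6],[36,15],[43,0]]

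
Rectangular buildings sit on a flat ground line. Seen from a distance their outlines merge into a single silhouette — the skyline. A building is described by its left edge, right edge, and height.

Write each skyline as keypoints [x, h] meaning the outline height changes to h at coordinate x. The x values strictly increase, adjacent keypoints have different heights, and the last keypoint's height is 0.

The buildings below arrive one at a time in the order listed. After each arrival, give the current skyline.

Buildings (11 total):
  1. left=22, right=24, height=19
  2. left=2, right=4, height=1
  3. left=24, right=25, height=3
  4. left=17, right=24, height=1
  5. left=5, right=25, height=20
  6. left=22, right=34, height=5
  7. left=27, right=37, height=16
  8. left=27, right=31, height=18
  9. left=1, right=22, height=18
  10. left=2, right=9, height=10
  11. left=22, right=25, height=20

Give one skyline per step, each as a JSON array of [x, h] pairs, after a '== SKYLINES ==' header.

== SKYLINES ==
[[22,19],[24,0]]
[[2,1],[4,0],[22,19],[24,0]]
[[2,1],[4,0],[22,19],[24,3],[25,0]]
[[2,1],[4,0],[17,1],[22,19],[24,3],[25,0]]
[[2,1],[4,0],[5,20],[25,0]]
[[2,1],[4,0],[5,20],[25,5],[34,0]]
[[2,1],[4,0],[5,20],[25,5],[27,16],[37,0]]
[[2,1],[4,0],[5,20],[25,5],[27,18],[31,16],[37,0]]
[[1,18],[5,20],[25,5],[27,18],[31,16],[37,0]]
[[1,18],[5,20],[25,5],[27,18],[31,16],[37,0]]
[[1,18],[5,20],[25,5],[27,18],[31,16],[37,0]]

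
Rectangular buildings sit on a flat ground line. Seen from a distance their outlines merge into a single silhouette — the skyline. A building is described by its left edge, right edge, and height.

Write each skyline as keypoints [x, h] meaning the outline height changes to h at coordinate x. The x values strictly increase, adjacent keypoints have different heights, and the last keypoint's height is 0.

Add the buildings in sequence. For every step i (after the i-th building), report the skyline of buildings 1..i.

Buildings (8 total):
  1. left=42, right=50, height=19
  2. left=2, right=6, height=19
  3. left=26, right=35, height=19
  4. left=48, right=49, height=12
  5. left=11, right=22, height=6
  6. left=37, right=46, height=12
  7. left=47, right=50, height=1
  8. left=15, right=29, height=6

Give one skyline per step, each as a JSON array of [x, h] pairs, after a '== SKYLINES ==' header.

== SKYLINES ==
[[42,19],[50,0]]
[[2,19],[6,0],[42,19],[50,0]]
[[2,19],[6,0],[26,19],[35,0],[42,19],[50,0]]
[[2,19],[6,0],[26,19],[35,0],[42,19],[50,0]]
[[2,19],[6,0],[11,6],[22,0],[26,19],[35,0],[42,19],[50,0]]
[[2,19],[6,0],[11,6],[22,0],[26,19],[35,0],[37,12],[42,19],[50,0]]
[[2,19],[6,0],[11,6],[22,0],[26,19],[35,0],[37,12],[42,19],[50,0]]
[[2,19],[6,0],[11,6],[26,19],[35,0],[37,12],[42,19],[50,0]]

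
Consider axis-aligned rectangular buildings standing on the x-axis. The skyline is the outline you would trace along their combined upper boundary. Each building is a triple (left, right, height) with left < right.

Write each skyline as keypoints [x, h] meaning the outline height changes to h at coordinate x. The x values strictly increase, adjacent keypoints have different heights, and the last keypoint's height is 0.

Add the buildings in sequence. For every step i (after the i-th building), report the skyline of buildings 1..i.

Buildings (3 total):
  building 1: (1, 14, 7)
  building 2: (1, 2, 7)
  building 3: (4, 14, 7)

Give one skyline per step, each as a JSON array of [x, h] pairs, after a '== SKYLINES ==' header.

== SKYLINES ==
[[1,7],[14,0]]
[[1,7],[14,0]]
[[1,7],[14,0]]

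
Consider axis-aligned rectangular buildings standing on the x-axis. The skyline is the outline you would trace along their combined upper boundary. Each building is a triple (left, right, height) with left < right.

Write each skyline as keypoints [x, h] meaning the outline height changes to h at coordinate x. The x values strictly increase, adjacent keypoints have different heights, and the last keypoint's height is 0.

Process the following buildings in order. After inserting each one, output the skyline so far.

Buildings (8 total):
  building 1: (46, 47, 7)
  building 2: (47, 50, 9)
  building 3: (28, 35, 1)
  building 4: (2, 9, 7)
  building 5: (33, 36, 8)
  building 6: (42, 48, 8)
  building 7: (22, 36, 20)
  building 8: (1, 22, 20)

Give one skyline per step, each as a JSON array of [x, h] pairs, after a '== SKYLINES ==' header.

== SKYLINES ==
[[46,7],[47,0]]
[[46,7],[47,9],[50,0]]
[[28,1],[35,0],[46,7],[47,9],[50,0]]
[[2,7],[9,0],[28,1],[35,0],[46,7],[47,9],[50,0]]
[[2,7],[9,0],[28,1],[33,8],[36,0],[46,7],[47,9],[50,0]]
[[2,7],[9,0],[28,1],[33,8],[36,0],[42,8],[47,9],[50,0]]
[[2,7],[9,0],[22,20],[36,0],[42,8],[47,9],[50,0]]
[[1,20],[36,0],[42,8],[47,9],[50,0]]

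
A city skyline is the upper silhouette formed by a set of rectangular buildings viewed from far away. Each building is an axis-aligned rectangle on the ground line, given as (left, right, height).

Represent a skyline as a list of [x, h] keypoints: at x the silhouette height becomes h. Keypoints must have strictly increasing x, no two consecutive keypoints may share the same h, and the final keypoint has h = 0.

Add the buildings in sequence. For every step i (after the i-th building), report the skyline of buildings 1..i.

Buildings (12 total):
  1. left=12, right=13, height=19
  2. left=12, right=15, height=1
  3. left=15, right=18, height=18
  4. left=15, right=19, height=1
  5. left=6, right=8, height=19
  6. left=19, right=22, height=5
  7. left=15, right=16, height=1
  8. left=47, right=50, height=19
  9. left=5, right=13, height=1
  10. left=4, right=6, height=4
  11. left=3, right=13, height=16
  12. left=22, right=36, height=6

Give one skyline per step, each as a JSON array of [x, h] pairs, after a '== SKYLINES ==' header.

== SKYLINES ==
[[12,19],[13,0]]
[[12,19],[13,1],[15,0]]
[[12,19],[13,1],[15,18],[18,0]]
[[12,19],[13,1],[15,18],[18,1],[19,0]]
[[6,19],[8,0],[12,19],[13,1],[15,18],[18,1],[19,0]]
[[6,19],[8,0],[12,19],[13,1],[15,18],[18,1],[19,5],[22,0]]
[[6,19],[8,0],[12,19],[13,1],[15,18],[18,1],[19,5],[22,0]]
[[6,19],[8,0],[12,19],[13,1],[15,18],[18,1],[19,5],[22,0],[47,19],[50,0]]
[[5,1],[6,19],[8,1],[12,19],[13,1],[15,18],[18,1],[19,5],[22,0],[47,19],[50,0]]
[[4,4],[6,19],[8,1],[12,19],[13,1],[15,18],[18,1],[19,5],[22,0],[47,19],[50,0]]
[[3,16],[6,19],[8,16],[12,19],[13,1],[15,18],[18,1],[19,5],[22,0],[47,19],[50,0]]
[[3,16],[6,19],[8,16],[12,19],[13,1],[15,18],[18,1],[19,5],[22,6],[36,0],[47,19],[50,0]]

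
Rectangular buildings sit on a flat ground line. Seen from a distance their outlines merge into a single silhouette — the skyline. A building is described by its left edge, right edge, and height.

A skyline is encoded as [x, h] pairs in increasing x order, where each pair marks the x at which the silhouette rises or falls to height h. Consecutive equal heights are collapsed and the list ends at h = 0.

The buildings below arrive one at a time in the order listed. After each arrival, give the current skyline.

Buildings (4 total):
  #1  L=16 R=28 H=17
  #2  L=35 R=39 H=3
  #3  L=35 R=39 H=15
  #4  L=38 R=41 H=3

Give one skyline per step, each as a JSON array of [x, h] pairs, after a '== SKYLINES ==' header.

== SKYLINES ==
[[16,17],[28,0]]
[[16,17],[28,0],[35,3],[39,0]]
[[16,17],[28,0],[35,15],[39,0]]
[[16,17],[28,0],[35,15],[39,3],[41,0]]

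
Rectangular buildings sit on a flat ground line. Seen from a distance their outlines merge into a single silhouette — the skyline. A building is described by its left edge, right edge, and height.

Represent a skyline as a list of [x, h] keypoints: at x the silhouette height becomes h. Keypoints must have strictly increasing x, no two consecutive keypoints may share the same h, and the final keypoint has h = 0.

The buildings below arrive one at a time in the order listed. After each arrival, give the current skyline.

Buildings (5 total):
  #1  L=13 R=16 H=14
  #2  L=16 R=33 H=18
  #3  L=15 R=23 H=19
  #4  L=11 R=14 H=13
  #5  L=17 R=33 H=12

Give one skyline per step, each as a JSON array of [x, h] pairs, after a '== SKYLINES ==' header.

== SKYLINES ==
[[13,14],[16,0]]
[[13,14],[16,18],[33,0]]
[[13,14],[15,19],[23,18],[33,0]]
[[11,13],[13,14],[15,19],[23,18],[33,0]]
[[11,13],[13,14],[15,19],[23,18],[33,0]]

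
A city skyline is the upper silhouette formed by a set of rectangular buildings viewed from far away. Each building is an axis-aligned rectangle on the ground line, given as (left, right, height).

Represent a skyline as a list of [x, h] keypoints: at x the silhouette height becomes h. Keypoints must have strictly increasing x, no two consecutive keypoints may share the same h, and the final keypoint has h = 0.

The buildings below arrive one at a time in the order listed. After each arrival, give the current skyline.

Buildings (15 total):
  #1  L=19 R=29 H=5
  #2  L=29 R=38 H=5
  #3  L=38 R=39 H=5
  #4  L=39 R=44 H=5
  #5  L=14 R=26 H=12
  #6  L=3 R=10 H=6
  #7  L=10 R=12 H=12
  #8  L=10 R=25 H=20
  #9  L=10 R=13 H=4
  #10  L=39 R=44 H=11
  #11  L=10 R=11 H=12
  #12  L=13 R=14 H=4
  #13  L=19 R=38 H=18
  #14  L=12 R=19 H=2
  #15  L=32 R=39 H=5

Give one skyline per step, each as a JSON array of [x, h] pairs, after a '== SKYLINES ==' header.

== SKYLINES ==
[[19,5],[29,0]]
[[19,5],[38,0]]
[[19,5],[39,0]]
[[19,5],[44,0]]
[[14,12],[26,5],[44,0]]
[[3,6],[10,0],[14,12],[26,5],[44,0]]
[[3,6],[10,12],[12,0],[14,12],[26,5],[44,0]]
[[3,6],[10,20],[25,12],[26,5],[44,0]]
[[3,6],[10,20],[25,12],[26,5],[44,0]]
[[3,6],[10,20],[25,12],[26,5],[39,11],[44,0]]
[[3,6],[10,20],[25,12],[26,5],[39,11],[44,0]]
[[3,6],[10,20],[25,12],[26,5],[39,11],[44,0]]
[[3,6],[10,20],[25,18],[38,5],[39,11],[44,0]]
[[3,6],[10,20],[25,18],[38,5],[39,11],[44,0]]
[[3,6],[10,20],[25,18],[38,5],[39,11],[44,0]]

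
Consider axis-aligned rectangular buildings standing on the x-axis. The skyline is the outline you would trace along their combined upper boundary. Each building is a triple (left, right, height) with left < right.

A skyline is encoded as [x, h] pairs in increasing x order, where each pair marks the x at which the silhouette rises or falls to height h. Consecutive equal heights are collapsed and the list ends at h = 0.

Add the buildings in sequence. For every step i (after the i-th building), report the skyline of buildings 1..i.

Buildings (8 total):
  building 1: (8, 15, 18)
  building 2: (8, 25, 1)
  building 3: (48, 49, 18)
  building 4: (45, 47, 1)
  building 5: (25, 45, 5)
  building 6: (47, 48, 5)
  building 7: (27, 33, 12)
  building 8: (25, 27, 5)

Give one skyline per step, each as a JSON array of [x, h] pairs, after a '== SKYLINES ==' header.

== SKYLINES ==
[[8,18],[15,0]]
[[8,18],[15,1],[25,0]]
[[8,18],[15,1],[25,0],[48,18],[49,0]]
[[8,18],[15,1],[25,0],[45,1],[47,0],[48,18],[49,0]]
[[8,18],[15,1],[25,5],[45,1],[47,0],[48,18],[49,0]]
[[8,18],[15,1],[25,5],[45,1],[47,5],[48,18],[49,0]]
[[8,18],[15,1],[25,5],[27,12],[33,5],[45,1],[47,5],[48,18],[49,0]]
[[8,18],[15,1],[25,5],[27,12],[33,5],[45,1],[47,5],[48,18],[49,0]]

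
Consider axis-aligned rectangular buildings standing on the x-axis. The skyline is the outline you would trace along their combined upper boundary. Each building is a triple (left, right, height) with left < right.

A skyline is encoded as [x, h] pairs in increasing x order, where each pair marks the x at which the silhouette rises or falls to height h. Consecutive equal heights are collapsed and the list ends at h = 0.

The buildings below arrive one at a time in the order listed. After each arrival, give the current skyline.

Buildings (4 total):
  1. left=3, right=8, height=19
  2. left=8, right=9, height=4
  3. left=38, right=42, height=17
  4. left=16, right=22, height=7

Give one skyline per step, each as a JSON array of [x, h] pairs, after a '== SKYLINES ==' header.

== SKYLINES ==
[[3,19],[8,0]]
[[3,19],[8,4],[9,0]]
[[3,19],[8,4],[9,0],[38,17],[42,0]]
[[3,19],[8,4],[9,0],[16,7],[22,0],[38,17],[42,0]]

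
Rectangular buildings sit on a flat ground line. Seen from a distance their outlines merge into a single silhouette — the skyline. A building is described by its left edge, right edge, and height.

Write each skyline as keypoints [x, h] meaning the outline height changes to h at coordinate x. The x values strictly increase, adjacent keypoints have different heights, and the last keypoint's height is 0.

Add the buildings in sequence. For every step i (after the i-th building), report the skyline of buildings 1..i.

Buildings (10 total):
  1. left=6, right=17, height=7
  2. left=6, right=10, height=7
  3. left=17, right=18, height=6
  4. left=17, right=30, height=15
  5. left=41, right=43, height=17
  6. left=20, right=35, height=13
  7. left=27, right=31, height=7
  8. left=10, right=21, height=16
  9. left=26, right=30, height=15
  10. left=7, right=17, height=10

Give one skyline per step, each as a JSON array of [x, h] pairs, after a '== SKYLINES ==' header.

== SKYLINES ==
[[6,7],[17,0]]
[[6,7],[17,0]]
[[6,7],[17,6],[18,0]]
[[6,7],[17,15],[30,0]]
[[6,7],[17,15],[30,0],[41,17],[43,0]]
[[6,7],[17,15],[30,13],[35,0],[41,17],[43,0]]
[[6,7],[17,15],[30,13],[35,0],[41,17],[43,0]]
[[6,7],[10,16],[21,15],[30,13],[35,0],[41,17],[43,0]]
[[6,7],[10,16],[21,15],[30,13],[35,0],[41,17],[43,0]]
[[6,7],[7,10],[10,16],[21,15],[30,13],[35,0],[41,17],[43,0]]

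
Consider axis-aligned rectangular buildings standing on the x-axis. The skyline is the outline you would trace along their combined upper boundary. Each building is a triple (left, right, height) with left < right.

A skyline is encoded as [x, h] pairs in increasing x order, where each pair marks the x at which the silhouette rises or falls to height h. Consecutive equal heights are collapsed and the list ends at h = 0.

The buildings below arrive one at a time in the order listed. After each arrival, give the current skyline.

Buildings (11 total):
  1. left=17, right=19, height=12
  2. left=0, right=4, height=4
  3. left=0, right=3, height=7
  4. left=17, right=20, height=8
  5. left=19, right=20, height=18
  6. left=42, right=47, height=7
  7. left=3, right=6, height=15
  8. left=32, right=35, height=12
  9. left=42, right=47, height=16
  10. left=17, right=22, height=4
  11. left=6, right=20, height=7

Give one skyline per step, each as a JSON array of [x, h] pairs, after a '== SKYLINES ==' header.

== SKYLINES ==
[[17,12],[19,0]]
[[0,4],[4,0],[17,12],[19,0]]
[[0,7],[3,4],[4,0],[17,12],[19,0]]
[[0,7],[3,4],[4,0],[17,12],[19,8],[20,0]]
[[0,7],[3,4],[4,0],[17,12],[19,18],[20,0]]
[[0,7],[3,4],[4,0],[17,12],[19,18],[20,0],[42,7],[47,0]]
[[0,7],[3,15],[6,0],[17,12],[19,18],[20,0],[42,7],[47,0]]
[[0,7],[3,15],[6,0],[17,12],[19,18],[20,0],[32,12],[35,0],[42,7],[47,0]]
[[0,7],[3,15],[6,0],[17,12],[19,18],[20,0],[32,12],[35,0],[42,16],[47,0]]
[[0,7],[3,15],[6,0],[17,12],[19,18],[20,4],[22,0],[32,12],[35,0],[42,16],[47,0]]
[[0,7],[3,15],[6,7],[17,12],[19,18],[20,4],[22,0],[32,12],[35,0],[42,16],[47,0]]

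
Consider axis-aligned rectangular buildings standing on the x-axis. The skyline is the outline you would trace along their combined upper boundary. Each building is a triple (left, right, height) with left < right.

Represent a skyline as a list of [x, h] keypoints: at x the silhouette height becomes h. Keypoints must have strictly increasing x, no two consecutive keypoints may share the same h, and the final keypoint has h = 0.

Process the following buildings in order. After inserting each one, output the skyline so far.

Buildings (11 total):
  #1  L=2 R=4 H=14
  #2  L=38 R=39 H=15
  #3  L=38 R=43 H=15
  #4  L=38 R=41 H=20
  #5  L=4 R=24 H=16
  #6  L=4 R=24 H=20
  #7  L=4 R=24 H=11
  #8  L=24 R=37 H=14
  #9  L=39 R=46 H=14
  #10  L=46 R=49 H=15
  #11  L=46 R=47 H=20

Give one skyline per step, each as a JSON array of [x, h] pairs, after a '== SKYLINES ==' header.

== SKYLINES ==
[[2,14],[4,0]]
[[2,14],[4,0],[38,15],[39,0]]
[[2,14],[4,0],[38,15],[43,0]]
[[2,14],[4,0],[38,20],[41,15],[43,0]]
[[2,14],[4,16],[24,0],[38,20],[41,15],[43,0]]
[[2,14],[4,20],[24,0],[38,20],[41,15],[43,0]]
[[2,14],[4,20],[24,0],[38,20],[41,15],[43,0]]
[[2,14],[4,20],[24,14],[37,0],[38,20],[41,15],[43,0]]
[[2,14],[4,20],[24,14],[37,0],[38,20],[41,15],[43,14],[46,0]]
[[2,14],[4,20],[24,14],[37,0],[38,20],[41,15],[43,14],[46,15],[49,0]]
[[2,14],[4,20],[24,14],[37,0],[38,20],[41,15],[43,14],[46,20],[47,15],[49,0]]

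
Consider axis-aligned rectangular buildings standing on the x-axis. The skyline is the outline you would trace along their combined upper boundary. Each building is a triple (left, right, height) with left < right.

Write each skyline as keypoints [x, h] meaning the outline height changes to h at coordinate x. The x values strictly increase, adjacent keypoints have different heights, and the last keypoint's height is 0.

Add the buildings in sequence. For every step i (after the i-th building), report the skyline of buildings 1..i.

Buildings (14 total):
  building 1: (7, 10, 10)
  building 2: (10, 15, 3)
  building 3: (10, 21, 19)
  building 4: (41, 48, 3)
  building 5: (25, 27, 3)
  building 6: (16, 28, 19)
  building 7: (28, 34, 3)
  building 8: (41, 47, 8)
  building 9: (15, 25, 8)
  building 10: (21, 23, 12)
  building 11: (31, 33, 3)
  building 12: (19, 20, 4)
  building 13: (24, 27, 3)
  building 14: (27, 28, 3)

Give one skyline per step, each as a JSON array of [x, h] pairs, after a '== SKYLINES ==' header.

== SKYLINES ==
[[7,10],[10,0]]
[[7,10],[10,3],[15,0]]
[[7,10],[10,19],[21,0]]
[[7,10],[10,19],[21,0],[41,3],[48,0]]
[[7,10],[10,19],[21,0],[25,3],[27,0],[41,3],[48,0]]
[[7,10],[10,19],[28,0],[41,3],[48,0]]
[[7,10],[10,19],[28,3],[34,0],[41,3],[48,0]]
[[7,10],[10,19],[28,3],[34,0],[41,8],[47,3],[48,0]]
[[7,10],[10,19],[28,3],[34,0],[41,8],[47,3],[48,0]]
[[7,10],[10,19],[28,3],[34,0],[41,8],[47,3],[48,0]]
[[7,10],[10,19],[28,3],[34,0],[41,8],[47,3],[48,0]]
[[7,10],[10,19],[28,3],[34,0],[41,8],[47,3],[48,0]]
[[7,10],[10,19],[28,3],[34,0],[41,8],[47,3],[48,0]]
[[7,10],[10,19],[28,3],[34,0],[41,8],[47,3],[48,0]]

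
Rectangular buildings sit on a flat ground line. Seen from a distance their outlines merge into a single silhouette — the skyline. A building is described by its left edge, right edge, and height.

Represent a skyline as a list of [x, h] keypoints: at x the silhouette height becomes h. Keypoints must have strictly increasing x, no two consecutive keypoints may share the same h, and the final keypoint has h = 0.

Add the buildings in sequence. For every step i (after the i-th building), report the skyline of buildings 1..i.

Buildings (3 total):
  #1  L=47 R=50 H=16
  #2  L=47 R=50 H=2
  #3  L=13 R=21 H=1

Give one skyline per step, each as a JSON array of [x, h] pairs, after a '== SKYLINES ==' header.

== SKYLINES ==
[[47,16],[50,0]]
[[47,16],[50,0]]
[[13,1],[21,0],[47,16],[50,0]]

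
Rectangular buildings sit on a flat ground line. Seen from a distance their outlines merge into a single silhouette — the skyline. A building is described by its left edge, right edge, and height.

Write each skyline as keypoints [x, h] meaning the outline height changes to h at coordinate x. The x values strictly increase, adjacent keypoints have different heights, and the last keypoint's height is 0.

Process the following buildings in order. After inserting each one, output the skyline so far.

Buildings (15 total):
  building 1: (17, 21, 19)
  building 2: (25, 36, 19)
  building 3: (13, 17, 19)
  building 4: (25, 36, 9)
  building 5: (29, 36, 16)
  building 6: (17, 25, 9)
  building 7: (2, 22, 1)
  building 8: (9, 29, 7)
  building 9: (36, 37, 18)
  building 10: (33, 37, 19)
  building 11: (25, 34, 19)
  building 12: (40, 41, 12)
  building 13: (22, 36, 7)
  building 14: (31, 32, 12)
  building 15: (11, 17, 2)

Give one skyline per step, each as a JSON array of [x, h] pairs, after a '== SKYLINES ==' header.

== SKYLINES ==
[[17,19],[21,0]]
[[17,19],[21,0],[25,19],[36,0]]
[[13,19],[21,0],[25,19],[36,0]]
[[13,19],[21,0],[25,19],[36,0]]
[[13,19],[21,0],[25,19],[36,0]]
[[13,19],[21,9],[25,19],[36,0]]
[[2,1],[13,19],[21,9],[25,19],[36,0]]
[[2,1],[9,7],[13,19],[21,9],[25,19],[36,0]]
[[2,1],[9,7],[13,19],[21,9],[25,19],[36,18],[37,0]]
[[2,1],[9,7],[13,19],[21,9],[25,19],[37,0]]
[[2,1],[9,7],[13,19],[21,9],[25,19],[37,0]]
[[2,1],[9,7],[13,19],[21,9],[25,19],[37,0],[40,12],[41,0]]
[[2,1],[9,7],[13,19],[21,9],[25,19],[37,0],[40,12],[41,0]]
[[2,1],[9,7],[13,19],[21,9],[25,19],[37,0],[40,12],[41,0]]
[[2,1],[9,7],[13,19],[21,9],[25,19],[37,0],[40,12],[41,0]]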